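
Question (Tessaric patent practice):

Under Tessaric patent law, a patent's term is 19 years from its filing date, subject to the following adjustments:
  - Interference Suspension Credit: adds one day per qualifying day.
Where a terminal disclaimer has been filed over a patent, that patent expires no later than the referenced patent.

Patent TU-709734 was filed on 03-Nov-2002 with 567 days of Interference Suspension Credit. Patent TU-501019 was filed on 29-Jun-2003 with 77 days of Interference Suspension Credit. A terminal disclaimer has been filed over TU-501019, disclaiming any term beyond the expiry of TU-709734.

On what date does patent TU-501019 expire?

2022-09-14

Natural term of TU-501019:
  Base: filing + 19 years → 29 June 2022.
  Interference Suspension Credit: +77 days → 14 September 2022.
Expiry of referenced patent TU-709734:
  Base: filing + 19 years → 3 November 2021.
  Interference Suspension Credit: +567 days → 24 May 2023.
Terminal disclaimer: TU-501019 expires on the earlier of 14 September 2022 and 24 May 2023.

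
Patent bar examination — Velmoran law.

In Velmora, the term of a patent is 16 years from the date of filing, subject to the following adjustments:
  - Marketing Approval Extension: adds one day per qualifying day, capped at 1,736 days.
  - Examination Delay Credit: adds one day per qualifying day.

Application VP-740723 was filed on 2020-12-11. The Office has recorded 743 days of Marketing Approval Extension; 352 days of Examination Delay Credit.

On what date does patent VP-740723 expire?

2039-12-11

Base term: filing date + 16 years → 11 December 2036.
Marketing Approval Extension: 743 days (within the 1736-day cap) → +743 days → 24 December 2038.
Examination Delay Credit: +352 days → 11 December 2039.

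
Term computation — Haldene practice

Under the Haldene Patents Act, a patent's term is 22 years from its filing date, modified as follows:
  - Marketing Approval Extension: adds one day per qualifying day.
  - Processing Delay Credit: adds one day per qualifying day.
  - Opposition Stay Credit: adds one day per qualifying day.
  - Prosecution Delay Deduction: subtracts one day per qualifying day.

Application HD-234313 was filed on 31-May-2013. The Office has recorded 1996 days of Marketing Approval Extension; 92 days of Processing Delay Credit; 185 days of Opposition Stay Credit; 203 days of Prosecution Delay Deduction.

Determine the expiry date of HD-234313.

2041-01-29

Base term: filing date + 22 years → 31 May 2035.
Marketing Approval Extension: +1996 days → 16 November 2040.
Processing Delay Credit: +92 days → 16 February 2041.
Opposition Stay Credit: +185 days → 20 August 2041.
Prosecution Delay Deduction: −203 days → 29 January 2041.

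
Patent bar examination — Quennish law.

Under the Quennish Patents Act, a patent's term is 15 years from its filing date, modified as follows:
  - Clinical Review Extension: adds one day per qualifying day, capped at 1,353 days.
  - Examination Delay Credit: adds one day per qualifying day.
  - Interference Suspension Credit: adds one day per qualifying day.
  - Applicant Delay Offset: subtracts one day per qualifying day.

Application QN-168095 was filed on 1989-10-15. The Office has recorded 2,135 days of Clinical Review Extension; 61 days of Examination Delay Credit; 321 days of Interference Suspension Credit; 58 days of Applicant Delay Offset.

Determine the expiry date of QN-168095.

Base term: filing date + 15 years → 15 October 2004.
Clinical Review Extension: 2135 days claimed exceeds the 1353-day cap, so +1353 days → 29 June 2008.
Examination Delay Credit: +61 days → 29 August 2008.
Interference Suspension Credit: +321 days → 16 July 2009.
Applicant Delay Offset: −58 days → 19 May 2009.

May 19, 2009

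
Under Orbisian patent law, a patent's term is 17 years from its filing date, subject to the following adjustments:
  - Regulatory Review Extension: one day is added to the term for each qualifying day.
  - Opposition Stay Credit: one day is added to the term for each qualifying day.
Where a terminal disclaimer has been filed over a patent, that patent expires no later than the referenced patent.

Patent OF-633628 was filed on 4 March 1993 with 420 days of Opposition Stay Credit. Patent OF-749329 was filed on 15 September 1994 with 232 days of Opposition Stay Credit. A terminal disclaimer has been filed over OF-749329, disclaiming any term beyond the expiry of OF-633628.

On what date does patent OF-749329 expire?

April 28, 2011

Natural term of OF-749329:
  Base: filing + 17 years → 15 September 2011.
  Opposition Stay Credit: +232 days → 4 May 2012.
Expiry of referenced patent OF-633628:
  Base: filing + 17 years → 4 March 2010.
  Opposition Stay Credit: +420 days → 28 April 2011.
Terminal disclaimer: OF-749329 expires on the earlier of 4 May 2012 and 28 April 2011.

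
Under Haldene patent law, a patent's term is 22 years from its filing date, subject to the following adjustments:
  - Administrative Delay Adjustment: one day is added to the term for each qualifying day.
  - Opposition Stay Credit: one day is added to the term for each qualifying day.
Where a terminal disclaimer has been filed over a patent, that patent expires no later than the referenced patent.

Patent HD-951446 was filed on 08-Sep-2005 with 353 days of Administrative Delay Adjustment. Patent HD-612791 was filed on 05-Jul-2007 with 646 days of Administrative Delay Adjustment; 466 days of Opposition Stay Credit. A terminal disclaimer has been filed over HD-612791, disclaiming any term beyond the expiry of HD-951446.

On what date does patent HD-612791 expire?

Natural term of HD-612791:
  Base: filing + 22 years → 5 July 2029.
  Administrative Delay Adjustment: +646 days → 12 April 2031.
  Opposition Stay Credit: +466 days → 21 July 2032.
Expiry of referenced patent HD-951446:
  Base: filing + 22 years → 8 September 2027.
  Administrative Delay Adjustment: +353 days → 26 August 2028.
Terminal disclaimer: HD-612791 expires on the earlier of 21 July 2032 and 26 August 2028.

2028-08-26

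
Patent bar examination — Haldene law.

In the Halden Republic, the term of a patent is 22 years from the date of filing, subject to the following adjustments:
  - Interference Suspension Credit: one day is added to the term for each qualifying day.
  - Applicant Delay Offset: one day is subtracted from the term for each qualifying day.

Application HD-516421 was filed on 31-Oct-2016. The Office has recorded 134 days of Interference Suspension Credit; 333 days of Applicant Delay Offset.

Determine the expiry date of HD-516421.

Base term: filing date + 22 years → 31 October 2038.
Interference Suspension Credit: +134 days → 14 March 2039.
Applicant Delay Offset: −333 days → 15 April 2038.

2038-04-15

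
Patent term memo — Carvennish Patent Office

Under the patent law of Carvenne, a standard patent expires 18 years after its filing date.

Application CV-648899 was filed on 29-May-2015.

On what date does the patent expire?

2033-05-29

Filing date + 18 years → 29 May 2033.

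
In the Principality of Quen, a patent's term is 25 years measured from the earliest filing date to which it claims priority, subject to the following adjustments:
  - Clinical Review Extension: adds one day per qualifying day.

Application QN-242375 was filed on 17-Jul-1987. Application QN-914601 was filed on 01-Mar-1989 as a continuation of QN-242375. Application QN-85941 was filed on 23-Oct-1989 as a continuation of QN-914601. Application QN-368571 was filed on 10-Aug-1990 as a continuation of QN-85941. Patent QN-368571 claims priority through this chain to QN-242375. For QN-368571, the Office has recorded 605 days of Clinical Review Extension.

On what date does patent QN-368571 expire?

Earliest priority filing: 17 July 1987.
Base term: 17 July 1987 + 25 years → 17 July 2012.
Clinical Review Extension: +605 days → 14 March 2014.

March 14, 2014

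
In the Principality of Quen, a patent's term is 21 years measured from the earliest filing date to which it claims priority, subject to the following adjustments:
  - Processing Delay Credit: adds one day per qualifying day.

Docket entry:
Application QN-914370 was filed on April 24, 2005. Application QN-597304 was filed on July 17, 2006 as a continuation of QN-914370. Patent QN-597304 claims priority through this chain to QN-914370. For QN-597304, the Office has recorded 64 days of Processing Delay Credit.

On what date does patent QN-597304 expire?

2026-06-27

Earliest priority filing: 24 April 2005.
Base term: 24 April 2005 + 21 years → 24 April 2026.
Processing Delay Credit: +64 days → 27 June 2026.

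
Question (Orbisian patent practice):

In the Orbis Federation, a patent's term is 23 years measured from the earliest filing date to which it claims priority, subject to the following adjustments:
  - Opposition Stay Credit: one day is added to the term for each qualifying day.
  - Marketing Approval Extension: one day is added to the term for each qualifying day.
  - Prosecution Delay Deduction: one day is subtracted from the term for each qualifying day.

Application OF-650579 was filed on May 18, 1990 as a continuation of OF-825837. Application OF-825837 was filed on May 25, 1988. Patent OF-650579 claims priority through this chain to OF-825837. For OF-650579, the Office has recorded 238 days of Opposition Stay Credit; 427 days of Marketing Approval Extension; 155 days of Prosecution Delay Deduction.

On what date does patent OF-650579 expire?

Earliest priority filing: 25 May 1988.
Base term: 25 May 1988 + 23 years → 25 May 2011.
Opposition Stay Credit: +238 days → 18 January 2012.
Marketing Approval Extension: +427 days → 20 March 2013.
Prosecution Delay Deduction: −155 days → 16 October 2012.

October 16, 2012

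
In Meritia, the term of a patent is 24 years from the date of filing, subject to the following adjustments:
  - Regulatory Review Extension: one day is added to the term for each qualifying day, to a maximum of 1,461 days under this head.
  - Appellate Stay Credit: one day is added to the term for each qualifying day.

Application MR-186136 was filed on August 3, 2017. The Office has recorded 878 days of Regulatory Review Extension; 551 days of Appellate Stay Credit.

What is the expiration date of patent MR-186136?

July 2, 2045

Base term: filing date + 24 years → 3 August 2041.
Regulatory Review Extension: 878 days (within the 1461-day cap) → +878 days → 29 December 2043.
Appellate Stay Credit: +551 days → 2 July 2045.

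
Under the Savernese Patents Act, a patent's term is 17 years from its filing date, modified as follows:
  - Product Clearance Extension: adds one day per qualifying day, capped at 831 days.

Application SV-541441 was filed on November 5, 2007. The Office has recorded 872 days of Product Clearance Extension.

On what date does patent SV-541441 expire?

2027-02-14

Base term: filing date + 17 years → 5 November 2024.
Product Clearance Extension: 872 days claimed exceeds the 831-day cap, so +831 days → 14 February 2027.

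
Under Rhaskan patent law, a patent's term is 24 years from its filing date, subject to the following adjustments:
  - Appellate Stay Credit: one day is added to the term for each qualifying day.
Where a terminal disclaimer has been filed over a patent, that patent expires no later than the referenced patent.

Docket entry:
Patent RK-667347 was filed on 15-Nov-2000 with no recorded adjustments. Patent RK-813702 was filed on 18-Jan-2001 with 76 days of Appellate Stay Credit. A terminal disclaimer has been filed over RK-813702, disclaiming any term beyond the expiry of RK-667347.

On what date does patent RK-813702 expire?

November 15, 2024

Natural term of RK-813702:
  Base: filing + 24 years → 18 January 2025.
  Appellate Stay Credit: +76 days → 4 April 2025.
Expiry of referenced patent RK-667347:
  Base: filing + 24 years → 15 November 2024.
Terminal disclaimer: RK-813702 expires on the earlier of 4 April 2025 and 15 November 2024.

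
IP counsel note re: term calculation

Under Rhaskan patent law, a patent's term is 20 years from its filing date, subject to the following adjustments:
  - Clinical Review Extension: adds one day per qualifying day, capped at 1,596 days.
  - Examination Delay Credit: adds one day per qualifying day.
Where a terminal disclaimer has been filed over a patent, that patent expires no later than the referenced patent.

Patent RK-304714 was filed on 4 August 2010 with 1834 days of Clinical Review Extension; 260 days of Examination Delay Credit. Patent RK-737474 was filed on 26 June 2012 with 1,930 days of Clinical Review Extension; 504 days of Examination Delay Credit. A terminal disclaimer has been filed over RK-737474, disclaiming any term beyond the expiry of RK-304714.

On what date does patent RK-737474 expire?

September 3, 2035

Natural term of RK-737474:
  Base: filing + 20 years → 26 June 2032.
  Clinical Review Extension: 1930 days claimed exceeds the 1596-day cap, so +1596 days → 8 November 2036.
  Examination Delay Credit: +504 days → 27 March 2038.
Expiry of referenced patent RK-304714:
  Base: filing + 20 years → 4 August 2030.
  Clinical Review Extension: 1834 days claimed exceeds the 1596-day cap, so +1596 days → 17 December 2034.
  Examination Delay Credit: +260 days → 3 September 2035.
Terminal disclaimer: RK-737474 expires on the earlier of 27 March 2038 and 3 September 2035.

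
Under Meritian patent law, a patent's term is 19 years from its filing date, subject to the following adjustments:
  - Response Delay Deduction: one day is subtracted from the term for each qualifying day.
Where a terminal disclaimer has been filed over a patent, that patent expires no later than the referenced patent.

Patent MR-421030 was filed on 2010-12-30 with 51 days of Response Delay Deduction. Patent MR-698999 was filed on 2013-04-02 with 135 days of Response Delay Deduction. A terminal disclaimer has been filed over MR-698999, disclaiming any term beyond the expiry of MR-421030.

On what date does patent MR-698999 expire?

Natural term of MR-698999:
  Base: filing + 19 years → 2 April 2032.
  Response Delay Deduction: −135 days → 19 November 2031.
Expiry of referenced patent MR-421030:
  Base: filing + 19 years → 30 December 2029.
  Response Delay Deduction: −51 days → 9 November 2029.
Terminal disclaimer: MR-698999 expires on the earlier of 19 November 2031 and 9 November 2029.

November 9, 2029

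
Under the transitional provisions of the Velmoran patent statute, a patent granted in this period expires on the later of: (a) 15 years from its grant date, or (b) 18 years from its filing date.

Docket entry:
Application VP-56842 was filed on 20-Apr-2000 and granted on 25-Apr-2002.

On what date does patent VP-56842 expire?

(a) grant + 15 years → 25 April 2017.
(b) filing + 18 years → 20 April 2018.
Later of the two: 20 April 2018.

April 20, 2018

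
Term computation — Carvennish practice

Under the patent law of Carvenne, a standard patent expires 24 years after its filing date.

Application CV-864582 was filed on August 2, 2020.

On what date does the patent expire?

2044-08-02

Filing date + 24 years → 2 August 2044.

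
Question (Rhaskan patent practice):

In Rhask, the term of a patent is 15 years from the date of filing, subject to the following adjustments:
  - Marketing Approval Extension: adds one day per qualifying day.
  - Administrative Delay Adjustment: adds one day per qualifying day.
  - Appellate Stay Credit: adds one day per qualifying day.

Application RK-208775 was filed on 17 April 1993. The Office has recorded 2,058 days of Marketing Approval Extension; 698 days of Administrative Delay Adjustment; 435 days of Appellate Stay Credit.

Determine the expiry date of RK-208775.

Base term: filing date + 15 years → 17 April 2008.
Marketing Approval Extension: +2058 days → 5 December 2013.
Administrative Delay Adjustment: +698 days → 3 November 2015.
Appellate Stay Credit: +435 days → 11 January 2017.

January 11, 2017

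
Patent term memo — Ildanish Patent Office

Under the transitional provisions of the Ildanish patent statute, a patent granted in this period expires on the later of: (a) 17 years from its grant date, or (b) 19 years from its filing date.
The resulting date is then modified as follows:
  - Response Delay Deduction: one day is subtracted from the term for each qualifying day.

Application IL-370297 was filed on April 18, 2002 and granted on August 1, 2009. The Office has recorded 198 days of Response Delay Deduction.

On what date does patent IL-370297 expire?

January 15, 2026

(a) grant + 17 years → 1 August 2026.
(b) filing + 19 years → 18 April 2021.
Later of the two: 1 August 2026.
Response Delay Deduction: −198 days → 15 January 2026.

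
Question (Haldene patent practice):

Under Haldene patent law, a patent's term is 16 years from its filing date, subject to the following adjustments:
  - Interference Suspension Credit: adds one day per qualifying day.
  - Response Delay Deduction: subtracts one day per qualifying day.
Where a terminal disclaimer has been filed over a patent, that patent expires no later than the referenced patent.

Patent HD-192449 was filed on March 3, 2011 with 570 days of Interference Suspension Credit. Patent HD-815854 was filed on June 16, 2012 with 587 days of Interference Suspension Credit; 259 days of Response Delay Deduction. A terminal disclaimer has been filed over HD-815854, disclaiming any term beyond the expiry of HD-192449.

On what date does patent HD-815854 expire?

September 23, 2028

Natural term of HD-815854:
  Base: filing + 16 years → 16 June 2028.
  Interference Suspension Credit: +587 days → 24 January 2030.
  Response Delay Deduction: −259 days → 10 May 2029.
Expiry of referenced patent HD-192449:
  Base: filing + 16 years → 3 March 2027.
  Interference Suspension Credit: +570 days → 23 September 2028.
Terminal disclaimer: HD-815854 expires on the earlier of 10 May 2029 and 23 September 2028.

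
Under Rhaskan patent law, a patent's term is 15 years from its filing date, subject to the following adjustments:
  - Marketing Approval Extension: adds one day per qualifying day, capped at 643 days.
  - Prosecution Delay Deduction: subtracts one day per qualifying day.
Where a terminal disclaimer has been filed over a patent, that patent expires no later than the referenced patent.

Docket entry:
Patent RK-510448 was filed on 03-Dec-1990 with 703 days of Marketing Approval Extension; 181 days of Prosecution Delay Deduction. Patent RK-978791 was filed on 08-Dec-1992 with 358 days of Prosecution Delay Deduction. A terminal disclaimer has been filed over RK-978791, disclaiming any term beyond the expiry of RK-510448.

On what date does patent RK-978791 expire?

Natural term of RK-978791:
  Base: filing + 15 years → 8 December 2007.
  Prosecution Delay Deduction: −358 days → 15 December 2006.
Expiry of referenced patent RK-510448:
  Base: filing + 15 years → 3 December 2005.
  Marketing Approval Extension: 703 days claimed exceeds the 643-day cap, so +643 days → 7 September 2007.
  Prosecution Delay Deduction: −181 days → 10 March 2007.
Terminal disclaimer: RK-978791 expires on the earlier of 15 December 2006 and 10 March 2007.

December 15, 2006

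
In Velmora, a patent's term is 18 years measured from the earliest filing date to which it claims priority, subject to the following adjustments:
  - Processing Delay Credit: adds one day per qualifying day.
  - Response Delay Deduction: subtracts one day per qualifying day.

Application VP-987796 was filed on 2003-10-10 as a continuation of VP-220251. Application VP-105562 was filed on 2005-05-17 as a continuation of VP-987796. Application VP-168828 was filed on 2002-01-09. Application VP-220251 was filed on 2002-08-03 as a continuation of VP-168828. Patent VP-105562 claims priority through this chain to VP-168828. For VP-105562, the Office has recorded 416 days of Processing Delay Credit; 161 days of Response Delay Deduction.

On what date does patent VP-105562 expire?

Earliest priority filing: 9 January 2002.
Base term: 9 January 2002 + 18 years → 9 January 2020.
Processing Delay Credit: +416 days → 28 February 2021.
Response Delay Deduction: −161 days → 20 September 2020.

2020-09-20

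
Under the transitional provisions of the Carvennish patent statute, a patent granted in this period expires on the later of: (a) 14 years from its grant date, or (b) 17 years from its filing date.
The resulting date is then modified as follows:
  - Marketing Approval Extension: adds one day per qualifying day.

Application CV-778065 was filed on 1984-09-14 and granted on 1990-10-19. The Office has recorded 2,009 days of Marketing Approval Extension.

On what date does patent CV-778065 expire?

(a) grant + 14 years → 19 October 2004.
(b) filing + 17 years → 14 September 2001.
Later of the two: 19 October 2004.
Marketing Approval Extension: +2009 days → 20 April 2010.

2010-04-20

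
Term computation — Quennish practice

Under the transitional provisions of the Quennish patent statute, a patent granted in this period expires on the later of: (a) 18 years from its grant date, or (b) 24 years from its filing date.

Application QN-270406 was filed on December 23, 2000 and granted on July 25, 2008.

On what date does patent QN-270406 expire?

July 25, 2026

(a) grant + 18 years → 25 July 2026.
(b) filing + 24 years → 23 December 2024.
Later of the two: 25 July 2026.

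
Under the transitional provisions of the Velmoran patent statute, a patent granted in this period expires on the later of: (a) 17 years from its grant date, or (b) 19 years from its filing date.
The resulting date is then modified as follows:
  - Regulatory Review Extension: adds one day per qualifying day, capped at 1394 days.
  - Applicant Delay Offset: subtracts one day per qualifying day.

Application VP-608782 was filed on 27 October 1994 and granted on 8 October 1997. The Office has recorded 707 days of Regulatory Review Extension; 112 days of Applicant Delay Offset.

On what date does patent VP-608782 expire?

(a) grant + 17 years → 8 October 2014.
(b) filing + 19 years → 27 October 2013.
Later of the two: 8 October 2014.
Regulatory Review Extension: 707 days (within the 1394-day cap) → +707 days → 14 September 2016.
Applicant Delay Offset: −112 days → 25 May 2016.

May 25, 2016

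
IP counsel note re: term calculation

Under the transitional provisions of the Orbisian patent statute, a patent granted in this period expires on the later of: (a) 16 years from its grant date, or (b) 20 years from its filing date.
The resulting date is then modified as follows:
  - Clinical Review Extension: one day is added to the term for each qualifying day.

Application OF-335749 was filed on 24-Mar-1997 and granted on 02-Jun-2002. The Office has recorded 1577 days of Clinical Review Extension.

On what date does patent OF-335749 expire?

(a) grant + 16 years → 2 June 2018.
(b) filing + 20 years → 24 March 2017.
Later of the two: 2 June 2018.
Clinical Review Extension: +1577 days → 26 September 2022.

September 26, 2022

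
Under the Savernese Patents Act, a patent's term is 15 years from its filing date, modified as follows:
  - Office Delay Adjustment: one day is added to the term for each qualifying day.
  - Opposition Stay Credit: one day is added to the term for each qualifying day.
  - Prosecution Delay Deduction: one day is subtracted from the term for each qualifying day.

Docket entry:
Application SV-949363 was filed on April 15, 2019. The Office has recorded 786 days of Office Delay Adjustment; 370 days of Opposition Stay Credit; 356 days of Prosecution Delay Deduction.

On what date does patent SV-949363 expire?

June 23, 2036

Base term: filing date + 15 years → 15 April 2034.
Office Delay Adjustment: +786 days → 9 June 2036.
Opposition Stay Credit: +370 days → 14 June 2037.
Prosecution Delay Deduction: −356 days → 23 June 2036.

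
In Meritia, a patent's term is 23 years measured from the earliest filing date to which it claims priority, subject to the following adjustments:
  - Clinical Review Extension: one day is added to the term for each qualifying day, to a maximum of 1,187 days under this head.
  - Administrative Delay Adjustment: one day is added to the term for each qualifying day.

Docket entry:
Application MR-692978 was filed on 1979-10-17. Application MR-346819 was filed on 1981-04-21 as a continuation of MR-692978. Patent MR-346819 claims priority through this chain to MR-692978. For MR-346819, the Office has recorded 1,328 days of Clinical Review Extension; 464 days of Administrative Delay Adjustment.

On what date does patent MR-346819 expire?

Earliest priority filing: 17 October 1979.
Base term: 17 October 1979 + 23 years → 17 October 2002.
Clinical Review Extension: 1328 days claimed exceeds the 1187-day cap, so +1187 days → 16 January 2006.
Administrative Delay Adjustment: +464 days → 25 April 2007.

2007-04-25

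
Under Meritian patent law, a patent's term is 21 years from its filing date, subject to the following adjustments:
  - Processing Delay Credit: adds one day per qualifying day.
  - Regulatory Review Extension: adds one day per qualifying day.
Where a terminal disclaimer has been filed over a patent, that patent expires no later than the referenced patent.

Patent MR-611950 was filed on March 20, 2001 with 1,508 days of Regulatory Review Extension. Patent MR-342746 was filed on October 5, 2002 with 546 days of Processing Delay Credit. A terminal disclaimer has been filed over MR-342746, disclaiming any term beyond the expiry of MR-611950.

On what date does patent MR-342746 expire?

Natural term of MR-342746:
  Base: filing + 21 years → 5 October 2023.
  Processing Delay Credit: +546 days → 3 April 2025.
Expiry of referenced patent MR-611950:
  Base: filing + 21 years → 20 March 2022.
  Regulatory Review Extension: +1508 days → 6 May 2026.
Terminal disclaimer: MR-342746 expires on the earlier of 3 April 2025 and 6 May 2026.

2025-04-03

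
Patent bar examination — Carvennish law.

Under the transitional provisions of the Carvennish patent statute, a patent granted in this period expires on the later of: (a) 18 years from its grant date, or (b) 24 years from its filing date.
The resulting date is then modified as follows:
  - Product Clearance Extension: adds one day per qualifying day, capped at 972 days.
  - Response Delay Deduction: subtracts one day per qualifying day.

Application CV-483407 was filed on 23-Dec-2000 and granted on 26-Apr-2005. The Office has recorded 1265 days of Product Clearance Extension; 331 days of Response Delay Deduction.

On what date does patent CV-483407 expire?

2026-09-25

(a) grant + 18 years → 26 April 2023.
(b) filing + 24 years → 23 December 2024.
Later of the two: 23 December 2024.
Product Clearance Extension: 1265 days claimed exceeds the 972-day cap, so +972 days → 22 August 2027.
Response Delay Deduction: −331 days → 25 September 2026.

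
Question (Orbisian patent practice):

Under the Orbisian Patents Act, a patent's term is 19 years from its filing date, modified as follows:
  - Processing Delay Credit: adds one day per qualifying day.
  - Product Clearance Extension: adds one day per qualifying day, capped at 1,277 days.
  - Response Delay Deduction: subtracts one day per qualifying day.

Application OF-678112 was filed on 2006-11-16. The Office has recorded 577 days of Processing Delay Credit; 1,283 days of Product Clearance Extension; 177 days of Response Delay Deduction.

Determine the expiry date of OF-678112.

June 20, 2030

Base term: filing date + 19 years → 16 November 2025.
Processing Delay Credit: +577 days → 16 June 2027.
Product Clearance Extension: 1283 days claimed exceeds the 1277-day cap, so +1277 days → 14 December 2030.
Response Delay Deduction: −177 days → 20 June 2030.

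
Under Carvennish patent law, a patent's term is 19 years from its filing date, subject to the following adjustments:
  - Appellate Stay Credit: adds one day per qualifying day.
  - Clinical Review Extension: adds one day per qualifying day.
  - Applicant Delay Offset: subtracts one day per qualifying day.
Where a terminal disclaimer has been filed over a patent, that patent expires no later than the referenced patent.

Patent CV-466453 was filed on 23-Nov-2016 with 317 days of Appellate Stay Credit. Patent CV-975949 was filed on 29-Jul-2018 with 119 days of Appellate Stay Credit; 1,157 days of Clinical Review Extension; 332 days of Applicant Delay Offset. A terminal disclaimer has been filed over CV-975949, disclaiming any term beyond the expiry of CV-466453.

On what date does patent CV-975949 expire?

October 5, 2036

Natural term of CV-975949:
  Base: filing + 19 years → 29 July 2037.
  Appellate Stay Credit: +119 days → 25 November 2037.
  Clinical Review Extension: +1157 days → 25 January 2041.
  Applicant Delay Offset: −332 days → 28 February 2040.
Expiry of referenced patent CV-466453:
  Base: filing + 19 years → 23 November 2035.
  Appellate Stay Credit: +317 days → 5 October 2036.
Terminal disclaimer: CV-975949 expires on the earlier of 28 February 2040 and 5 October 2036.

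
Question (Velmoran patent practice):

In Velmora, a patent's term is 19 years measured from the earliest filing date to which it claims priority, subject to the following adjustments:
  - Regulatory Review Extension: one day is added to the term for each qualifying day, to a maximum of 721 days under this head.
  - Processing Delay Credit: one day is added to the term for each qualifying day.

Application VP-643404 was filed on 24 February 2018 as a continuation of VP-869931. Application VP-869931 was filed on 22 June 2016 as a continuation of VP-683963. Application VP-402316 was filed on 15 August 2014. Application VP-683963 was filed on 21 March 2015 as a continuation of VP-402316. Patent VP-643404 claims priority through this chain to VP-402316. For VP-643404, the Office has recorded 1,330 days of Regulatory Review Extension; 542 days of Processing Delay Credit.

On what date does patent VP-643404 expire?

Earliest priority filing: 15 August 2014.
Base term: 15 August 2014 + 19 years → 15 August 2033.
Regulatory Review Extension: 1330 days claimed exceeds the 721-day cap, so +721 days → 6 August 2035.
Processing Delay Credit: +542 days → 29 January 2037.

2037-01-29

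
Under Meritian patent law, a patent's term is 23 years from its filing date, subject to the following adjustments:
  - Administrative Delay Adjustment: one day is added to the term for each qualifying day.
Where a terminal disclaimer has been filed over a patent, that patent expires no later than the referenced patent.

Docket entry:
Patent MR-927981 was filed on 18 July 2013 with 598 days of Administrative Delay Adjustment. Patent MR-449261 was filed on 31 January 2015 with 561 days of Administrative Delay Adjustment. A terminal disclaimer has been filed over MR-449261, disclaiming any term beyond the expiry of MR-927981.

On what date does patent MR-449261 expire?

March 8, 2038

Natural term of MR-449261:
  Base: filing + 23 years → 31 January 2038.
  Administrative Delay Adjustment: +561 days → 15 August 2039.
Expiry of referenced patent MR-927981:
  Base: filing + 23 years → 18 July 2036.
  Administrative Delay Adjustment: +598 days → 8 March 2038.
Terminal disclaimer: MR-449261 expires on the earlier of 15 August 2039 and 8 March 2038.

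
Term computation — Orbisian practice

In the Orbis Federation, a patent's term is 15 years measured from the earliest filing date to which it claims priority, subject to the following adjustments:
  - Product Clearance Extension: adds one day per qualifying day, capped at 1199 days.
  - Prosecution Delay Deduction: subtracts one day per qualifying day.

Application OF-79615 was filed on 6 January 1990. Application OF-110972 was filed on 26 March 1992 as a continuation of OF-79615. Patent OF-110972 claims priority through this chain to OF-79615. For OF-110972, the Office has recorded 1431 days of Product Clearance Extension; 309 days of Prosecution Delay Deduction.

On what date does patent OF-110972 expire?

Earliest priority filing: 6 January 1990.
Base term: 6 January 1990 + 15 years → 6 January 2005.
Product Clearance Extension: 1431 days claimed exceeds the 1199-day cap, so +1199 days → 19 April 2008.
Prosecution Delay Deduction: −309 days → 15 June 2007.

June 15, 2007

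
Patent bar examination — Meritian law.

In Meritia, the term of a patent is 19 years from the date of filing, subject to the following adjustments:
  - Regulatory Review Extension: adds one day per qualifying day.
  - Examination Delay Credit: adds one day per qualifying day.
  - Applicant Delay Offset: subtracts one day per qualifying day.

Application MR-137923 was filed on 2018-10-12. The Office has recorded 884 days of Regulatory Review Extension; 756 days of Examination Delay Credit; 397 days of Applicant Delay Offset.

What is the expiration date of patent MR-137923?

Base term: filing date + 19 years → 12 October 2037.
Regulatory Review Extension: +884 days → 14 March 2040.
Examination Delay Credit: +756 days → 9 April 2042.
Applicant Delay Offset: −397 days → 8 March 2041.

March 8, 2041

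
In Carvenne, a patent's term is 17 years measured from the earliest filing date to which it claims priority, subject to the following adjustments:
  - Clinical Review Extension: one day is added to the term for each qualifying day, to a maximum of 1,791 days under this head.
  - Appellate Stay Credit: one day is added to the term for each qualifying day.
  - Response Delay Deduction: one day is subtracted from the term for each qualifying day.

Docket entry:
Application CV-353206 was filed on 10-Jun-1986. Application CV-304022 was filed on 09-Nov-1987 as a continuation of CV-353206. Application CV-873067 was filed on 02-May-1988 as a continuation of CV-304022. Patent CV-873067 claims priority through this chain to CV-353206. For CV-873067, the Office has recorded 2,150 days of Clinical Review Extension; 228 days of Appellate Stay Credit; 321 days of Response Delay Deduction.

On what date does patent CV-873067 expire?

2008-02-02

Earliest priority filing: 10 June 1986.
Base term: 10 June 1986 + 17 years → 10 June 2003.
Clinical Review Extension: 2150 days claimed exceeds the 1791-day cap, so +1791 days → 5 May 2008.
Appellate Stay Credit: +228 days → 19 December 2008.
Response Delay Deduction: −321 days → 2 February 2008.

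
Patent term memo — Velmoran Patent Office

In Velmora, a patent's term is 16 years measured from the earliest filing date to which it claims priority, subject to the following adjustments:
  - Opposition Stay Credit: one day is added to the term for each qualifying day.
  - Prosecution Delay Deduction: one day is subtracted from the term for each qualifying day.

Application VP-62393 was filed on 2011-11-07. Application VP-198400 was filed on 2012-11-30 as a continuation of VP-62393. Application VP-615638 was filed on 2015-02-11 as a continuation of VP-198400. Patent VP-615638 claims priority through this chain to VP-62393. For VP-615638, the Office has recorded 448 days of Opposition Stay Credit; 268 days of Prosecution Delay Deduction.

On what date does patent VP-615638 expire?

May 5, 2028

Earliest priority filing: 7 November 2011.
Base term: 7 November 2011 + 16 years → 7 November 2027.
Opposition Stay Credit: +448 days → 28 January 2029.
Prosecution Delay Deduction: −268 days → 5 May 2028.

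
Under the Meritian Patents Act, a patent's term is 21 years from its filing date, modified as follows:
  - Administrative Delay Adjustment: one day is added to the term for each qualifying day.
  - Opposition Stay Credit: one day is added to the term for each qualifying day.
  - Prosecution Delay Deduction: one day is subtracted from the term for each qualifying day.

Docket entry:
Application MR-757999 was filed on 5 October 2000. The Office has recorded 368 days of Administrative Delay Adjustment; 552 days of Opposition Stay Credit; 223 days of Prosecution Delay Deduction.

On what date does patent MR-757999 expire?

September 2, 2023

Base term: filing date + 21 years → 5 October 2021.
Administrative Delay Adjustment: +368 days → 8 October 2022.
Opposition Stay Credit: +552 days → 12 April 2024.
Prosecution Delay Deduction: −223 days → 2 September 2023.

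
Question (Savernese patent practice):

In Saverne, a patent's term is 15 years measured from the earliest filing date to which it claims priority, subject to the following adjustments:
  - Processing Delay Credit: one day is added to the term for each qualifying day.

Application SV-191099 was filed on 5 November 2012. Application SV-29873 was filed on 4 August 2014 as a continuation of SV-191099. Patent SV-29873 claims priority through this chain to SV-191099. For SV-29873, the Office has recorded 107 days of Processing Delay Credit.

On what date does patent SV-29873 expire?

Earliest priority filing: 5 November 2012.
Base term: 5 November 2012 + 15 years → 5 November 2027.
Processing Delay Credit: +107 days → 20 February 2028.

2028-02-20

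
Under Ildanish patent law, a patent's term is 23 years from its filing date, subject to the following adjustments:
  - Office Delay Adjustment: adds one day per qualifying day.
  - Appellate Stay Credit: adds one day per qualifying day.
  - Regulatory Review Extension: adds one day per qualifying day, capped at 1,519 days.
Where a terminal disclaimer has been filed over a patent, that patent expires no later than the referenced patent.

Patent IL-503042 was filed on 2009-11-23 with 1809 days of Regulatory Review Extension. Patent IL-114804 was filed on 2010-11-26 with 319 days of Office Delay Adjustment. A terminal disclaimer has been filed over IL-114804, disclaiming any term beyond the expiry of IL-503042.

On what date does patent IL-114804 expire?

October 11, 2034

Natural term of IL-114804:
  Base: filing + 23 years → 26 November 2033.
  Office Delay Adjustment: +319 days → 11 October 2034.
Expiry of referenced patent IL-503042:
  Base: filing + 23 years → 23 November 2032.
  Regulatory Review Extension: 1809 days claimed exceeds the 1519-day cap, so +1519 days → 20 January 2037.
Terminal disclaimer: IL-114804 expires on the earlier of 11 October 2034 and 20 January 2037.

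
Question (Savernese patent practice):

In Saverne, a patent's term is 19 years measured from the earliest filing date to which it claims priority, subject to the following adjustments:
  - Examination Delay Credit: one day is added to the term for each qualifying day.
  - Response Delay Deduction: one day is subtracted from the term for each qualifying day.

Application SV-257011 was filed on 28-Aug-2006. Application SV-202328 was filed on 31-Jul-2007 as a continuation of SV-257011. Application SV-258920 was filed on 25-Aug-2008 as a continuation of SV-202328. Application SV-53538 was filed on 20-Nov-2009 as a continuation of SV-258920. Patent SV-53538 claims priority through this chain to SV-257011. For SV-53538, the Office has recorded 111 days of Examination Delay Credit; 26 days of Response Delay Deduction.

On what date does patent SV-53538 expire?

2025-11-21

Earliest priority filing: 28 August 2006.
Base term: 28 August 2006 + 19 years → 28 August 2025.
Examination Delay Credit: +111 days → 17 December 2025.
Response Delay Deduction: −26 days → 21 November 2025.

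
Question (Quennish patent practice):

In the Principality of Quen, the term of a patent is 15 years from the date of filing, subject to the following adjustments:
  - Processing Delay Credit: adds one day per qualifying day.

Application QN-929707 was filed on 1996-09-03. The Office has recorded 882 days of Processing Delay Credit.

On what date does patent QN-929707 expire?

February 1, 2014

Base term: filing date + 15 years → 3 September 2011.
Processing Delay Credit: +882 days → 1 February 2014.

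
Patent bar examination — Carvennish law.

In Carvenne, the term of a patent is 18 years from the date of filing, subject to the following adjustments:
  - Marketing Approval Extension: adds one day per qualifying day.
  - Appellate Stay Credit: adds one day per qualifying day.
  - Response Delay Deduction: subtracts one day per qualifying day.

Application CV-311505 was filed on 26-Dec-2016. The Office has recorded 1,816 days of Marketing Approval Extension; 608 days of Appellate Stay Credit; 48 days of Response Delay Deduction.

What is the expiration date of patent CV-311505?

2041-06-28

Base term: filing date + 18 years → 26 December 2034.
Marketing Approval Extension: +1816 days → 16 December 2039.
Appellate Stay Credit: +608 days → 15 August 2041.
Response Delay Deduction: −48 days → 28 June 2041.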